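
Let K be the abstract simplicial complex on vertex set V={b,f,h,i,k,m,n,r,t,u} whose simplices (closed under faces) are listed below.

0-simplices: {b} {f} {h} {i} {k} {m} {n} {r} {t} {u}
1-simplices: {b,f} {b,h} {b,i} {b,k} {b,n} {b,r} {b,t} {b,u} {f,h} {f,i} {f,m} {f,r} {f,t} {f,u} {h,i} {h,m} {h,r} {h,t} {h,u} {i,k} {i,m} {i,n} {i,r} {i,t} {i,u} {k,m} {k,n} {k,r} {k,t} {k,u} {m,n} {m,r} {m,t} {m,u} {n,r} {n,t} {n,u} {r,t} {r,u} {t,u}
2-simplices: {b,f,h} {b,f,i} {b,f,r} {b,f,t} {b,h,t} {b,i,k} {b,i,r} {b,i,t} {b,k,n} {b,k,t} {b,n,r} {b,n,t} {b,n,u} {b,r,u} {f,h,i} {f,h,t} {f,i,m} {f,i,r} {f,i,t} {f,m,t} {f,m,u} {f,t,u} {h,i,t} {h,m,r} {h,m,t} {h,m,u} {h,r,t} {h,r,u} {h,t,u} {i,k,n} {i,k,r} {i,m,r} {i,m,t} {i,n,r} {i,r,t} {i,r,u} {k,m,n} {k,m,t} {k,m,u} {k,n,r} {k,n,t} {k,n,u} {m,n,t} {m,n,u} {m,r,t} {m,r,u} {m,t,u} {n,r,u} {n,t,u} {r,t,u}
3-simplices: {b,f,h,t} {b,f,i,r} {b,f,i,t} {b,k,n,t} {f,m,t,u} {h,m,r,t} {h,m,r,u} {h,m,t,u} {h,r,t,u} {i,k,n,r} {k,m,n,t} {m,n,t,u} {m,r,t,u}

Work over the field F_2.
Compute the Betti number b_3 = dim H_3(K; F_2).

b_3=1

n_0=10 n_1=40 n_2=50 n_3=13  [Z2]
∂1: piv[bf,bh,bi,bk,bn,br,bt,bu,fm] rk=9  ker:fh,fi,fr,ft,fu,hi,hm,hr,ht,hu,ik,im,in,ir,it,iu,km,kn,kr,kt,ku,mn,mr,mt,mu,nr,nt,nu,rt,ru,tu
∂2: piv[bfh,bfi,bfr,bft,bht,bik,bir,bit,bkn,bkt,bnr,bnt,bnu,bru,fhi,fim,fmt,fmu,ftu,hmr,hmt,hmu,hrt,hru,ikn,ikr,imr,iru,kmn,kmt,kmu] rk=31  ker:fht,fir,fit,hit,htu,imt,inr,irt,knr,knt,knu,mnt,mnu,mrt,mru,mtu,nru,ntu,rtu
∂3: piv[bfht,bfir,bfit,bknt,fmtu,hmrt,hmru,hmtu,hrtu,iknr,kmnt,mntu] rk=12  ker:mrtu
b_3=(13−12)−0=1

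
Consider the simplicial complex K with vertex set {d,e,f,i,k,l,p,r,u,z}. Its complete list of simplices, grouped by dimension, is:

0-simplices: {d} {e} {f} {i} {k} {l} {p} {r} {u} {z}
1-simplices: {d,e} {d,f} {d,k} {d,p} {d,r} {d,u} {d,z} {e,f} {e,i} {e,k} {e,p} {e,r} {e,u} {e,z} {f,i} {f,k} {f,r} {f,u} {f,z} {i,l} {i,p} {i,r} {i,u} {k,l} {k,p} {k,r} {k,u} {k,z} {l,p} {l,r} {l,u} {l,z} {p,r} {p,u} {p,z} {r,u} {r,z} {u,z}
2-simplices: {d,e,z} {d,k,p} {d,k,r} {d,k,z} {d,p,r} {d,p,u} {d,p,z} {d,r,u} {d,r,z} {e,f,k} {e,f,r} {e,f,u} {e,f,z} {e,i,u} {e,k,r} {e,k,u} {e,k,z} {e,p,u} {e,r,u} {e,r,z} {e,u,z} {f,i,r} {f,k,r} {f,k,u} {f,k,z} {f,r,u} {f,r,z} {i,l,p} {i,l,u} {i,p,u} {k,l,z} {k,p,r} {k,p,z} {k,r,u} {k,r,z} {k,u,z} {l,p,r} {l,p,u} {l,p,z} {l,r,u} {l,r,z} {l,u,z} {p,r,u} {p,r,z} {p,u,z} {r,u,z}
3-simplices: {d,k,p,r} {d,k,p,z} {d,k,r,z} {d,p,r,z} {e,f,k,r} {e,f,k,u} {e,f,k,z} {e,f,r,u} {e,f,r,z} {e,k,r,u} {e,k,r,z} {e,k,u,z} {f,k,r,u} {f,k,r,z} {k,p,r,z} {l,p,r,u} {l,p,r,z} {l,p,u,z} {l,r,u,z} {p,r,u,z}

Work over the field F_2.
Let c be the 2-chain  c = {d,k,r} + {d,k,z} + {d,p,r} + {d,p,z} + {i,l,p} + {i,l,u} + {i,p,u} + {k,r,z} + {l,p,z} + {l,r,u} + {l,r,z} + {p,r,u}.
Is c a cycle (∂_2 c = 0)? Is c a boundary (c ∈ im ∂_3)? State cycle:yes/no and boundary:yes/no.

cycle:yes boundary:no

n_0=10 n_1=38 n_2=46 n_3=20  [Z2]
∂1: piv[de,df,dk,dp,dr,du,dz,ei,il] rk=9  ker:ef,ek,ep,er,eu,ez,fi,fk,fr,fu,fz,ip,ir,iu,kl,kp,kr,ku,kz,lp,lr,lu,lz,pr,pu,pz,ru,rz,uz
∂2: piv[dez,dkp,dkr,dkz,dpr,dpu,dpz,dru,drz,efk,efr,efu,efz,eiu,ekr,eku,ekz,epu,eru,euz,fir,ilp,ilu,ipu,klz,lpr,lpz] rk=27  ker:erz,fkr,fku,fkz,fru,frz,kpr,kpz,kru,krz,kuz,lpu,lru,lrz,luz,pru,prz,puz,ruz
∂3: piv[dkpr,dkpz,dkrz,dprz,efkr,efku,efkz,efru,efrz,ekru,ekrz,ekuz,lpru,lprz,lpuz,lruz] rk=16  ker:fkru,fkrz,kprz,pruz
∂2c = 0
c vs im∂3: residual ≠ 0 ⇒ not boundary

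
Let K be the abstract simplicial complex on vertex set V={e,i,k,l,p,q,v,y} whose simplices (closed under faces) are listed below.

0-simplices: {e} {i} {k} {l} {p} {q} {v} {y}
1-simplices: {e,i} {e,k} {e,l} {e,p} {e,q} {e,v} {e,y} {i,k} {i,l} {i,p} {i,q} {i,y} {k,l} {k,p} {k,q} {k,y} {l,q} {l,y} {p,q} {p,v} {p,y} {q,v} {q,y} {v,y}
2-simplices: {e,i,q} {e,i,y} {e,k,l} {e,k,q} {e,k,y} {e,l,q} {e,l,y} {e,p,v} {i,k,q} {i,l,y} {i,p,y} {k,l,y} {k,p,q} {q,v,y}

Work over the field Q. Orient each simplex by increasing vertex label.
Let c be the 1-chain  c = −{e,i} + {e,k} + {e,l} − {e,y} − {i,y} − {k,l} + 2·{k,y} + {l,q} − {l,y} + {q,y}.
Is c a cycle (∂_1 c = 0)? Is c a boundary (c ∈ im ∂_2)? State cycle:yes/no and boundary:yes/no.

n_0=8 n_1=24 n_2=14  [Q]
∂1: piv[ei,ek,el,ep,eq,ev,ey] rk=7  ker:ik,il,ip,iq,iy,kl,kp,kq,ky,lq,ly,pq,pv,py,qv,qy,vy
∂2: piv[eiq,eiy,ekl,ekq,eky,elq,ely,epv,ikq,ily,ipy,kpq,qvy] rk=13  ker:kly
∂1c = 0
c vs im∂2: residual ≠ 0 ⇒ not boundary

cycle:yes boundary:no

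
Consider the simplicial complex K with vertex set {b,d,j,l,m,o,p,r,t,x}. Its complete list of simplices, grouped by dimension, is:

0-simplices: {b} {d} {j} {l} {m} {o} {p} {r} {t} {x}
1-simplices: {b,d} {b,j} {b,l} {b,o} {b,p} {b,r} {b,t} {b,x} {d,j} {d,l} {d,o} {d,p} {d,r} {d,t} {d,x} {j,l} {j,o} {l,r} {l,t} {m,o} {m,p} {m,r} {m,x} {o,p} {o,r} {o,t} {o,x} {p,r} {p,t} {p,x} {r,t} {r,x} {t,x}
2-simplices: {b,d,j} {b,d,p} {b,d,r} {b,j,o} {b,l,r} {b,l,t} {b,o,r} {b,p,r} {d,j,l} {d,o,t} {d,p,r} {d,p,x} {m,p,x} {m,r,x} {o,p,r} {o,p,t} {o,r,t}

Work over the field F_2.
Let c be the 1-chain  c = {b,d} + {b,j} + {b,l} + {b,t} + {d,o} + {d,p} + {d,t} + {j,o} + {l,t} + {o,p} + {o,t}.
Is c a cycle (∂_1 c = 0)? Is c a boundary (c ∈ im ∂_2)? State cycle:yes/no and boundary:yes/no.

n_0=10 n_1=33 n_2=17  [Z2]
∂1: piv[bd,bj,bl,bo,bp,br,bt,bx,mo] rk=9  ker:dj,dl,do,dp,dr,dt,dx,jl,jo,lr,lt,mp,mr,mx,op,or,ot,ox,pr,pt,px,rt,rx,tx
∂2: piv[bdj,bdp,bdr,bjo,blr,blt,bor,bpr,djl,dot,dpx,mpx,mrx,opr,opt,ort] rk=16  ker:dpr
∂1c = 0
c vs im∂2: reduces to 0 ⇒ boundary

cycle:yes boundary:yes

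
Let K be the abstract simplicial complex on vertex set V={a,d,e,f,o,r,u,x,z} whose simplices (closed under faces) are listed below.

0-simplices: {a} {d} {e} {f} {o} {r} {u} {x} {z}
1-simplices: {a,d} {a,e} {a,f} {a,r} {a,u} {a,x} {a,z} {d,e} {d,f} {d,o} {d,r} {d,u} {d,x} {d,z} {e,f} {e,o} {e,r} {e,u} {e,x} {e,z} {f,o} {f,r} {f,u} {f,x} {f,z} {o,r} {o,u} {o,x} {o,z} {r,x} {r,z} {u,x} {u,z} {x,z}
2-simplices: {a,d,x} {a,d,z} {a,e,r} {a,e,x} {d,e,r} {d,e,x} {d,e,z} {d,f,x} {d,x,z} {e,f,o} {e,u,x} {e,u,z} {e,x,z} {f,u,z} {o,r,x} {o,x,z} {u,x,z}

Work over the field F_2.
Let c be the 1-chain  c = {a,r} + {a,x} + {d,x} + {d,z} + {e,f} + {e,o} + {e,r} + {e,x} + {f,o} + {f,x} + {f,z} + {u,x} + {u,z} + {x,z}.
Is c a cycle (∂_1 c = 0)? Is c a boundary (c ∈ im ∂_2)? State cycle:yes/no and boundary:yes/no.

cycle:yes boundary:no

n_0=9 n_1=34 n_2=17  [Z2]
∂1: piv[ad,ae,af,ar,au,ax,az,do] rk=8  ker:de,df,dr,du,dx,dz,ef,eo,er,eu,ex,ez,fo,fr,fu,fx,fz,or,ou,ox,oz,rx,rz,ux,uz,xz
∂2: piv[adx,adz,aer,aex,der,dex,dez,dfx,dxz,efo,eux,euz,fuz,orx,oxz] rk=15  ker:exz,uxz
∂1c = 0
c vs im∂2: residual ≠ 0 ⇒ not boundary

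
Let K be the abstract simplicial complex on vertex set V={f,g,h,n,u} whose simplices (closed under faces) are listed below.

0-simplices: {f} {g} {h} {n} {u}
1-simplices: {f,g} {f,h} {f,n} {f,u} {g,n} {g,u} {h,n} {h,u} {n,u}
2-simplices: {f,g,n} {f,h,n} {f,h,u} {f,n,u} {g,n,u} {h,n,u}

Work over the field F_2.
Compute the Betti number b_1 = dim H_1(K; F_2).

b_1=0

n_0=5 n_1=9 n_2=6  [Z2]
∂1: piv[fg,fh,fn,fu] rk=4  ker:gn,gu,hn,hu,nu
∂2: piv[fgn,fhn,fhu,fnu,gnu] rk=5  ker:hnu
b_1=(9−4)−5=0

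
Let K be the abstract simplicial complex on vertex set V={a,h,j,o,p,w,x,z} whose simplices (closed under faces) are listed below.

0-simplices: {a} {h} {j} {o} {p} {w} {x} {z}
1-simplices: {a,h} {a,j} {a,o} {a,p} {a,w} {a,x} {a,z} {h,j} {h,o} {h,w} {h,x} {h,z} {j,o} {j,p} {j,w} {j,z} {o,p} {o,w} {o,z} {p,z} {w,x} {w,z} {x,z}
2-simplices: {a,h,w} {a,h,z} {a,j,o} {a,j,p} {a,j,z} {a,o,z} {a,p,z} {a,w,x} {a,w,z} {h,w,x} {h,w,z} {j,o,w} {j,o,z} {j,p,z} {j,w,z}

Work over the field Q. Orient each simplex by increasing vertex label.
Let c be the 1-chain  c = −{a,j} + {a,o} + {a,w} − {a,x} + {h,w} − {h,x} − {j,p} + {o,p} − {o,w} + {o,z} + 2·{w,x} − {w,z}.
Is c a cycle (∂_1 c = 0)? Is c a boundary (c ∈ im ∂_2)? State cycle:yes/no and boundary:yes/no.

cycle:yes boundary:no

n_0=8 n_1=23 n_2=15  [Q]
∂1: piv[ah,aj,ao,ap,aw,ax,az] rk=7  ker:hj,ho,hw,hx,hz,jo,jp,jw,jz,op,ow,oz,pz,wx,wz,xz
∂2: piv[ahw,ahz,ajo,ajp,ajz,aoz,apz,awx,awz,hwx,jow,jwz] rk=12  ker:hwz,joz,jpz
∂1c = 0
c vs im∂2: residual ≠ 0 ⇒ not boundary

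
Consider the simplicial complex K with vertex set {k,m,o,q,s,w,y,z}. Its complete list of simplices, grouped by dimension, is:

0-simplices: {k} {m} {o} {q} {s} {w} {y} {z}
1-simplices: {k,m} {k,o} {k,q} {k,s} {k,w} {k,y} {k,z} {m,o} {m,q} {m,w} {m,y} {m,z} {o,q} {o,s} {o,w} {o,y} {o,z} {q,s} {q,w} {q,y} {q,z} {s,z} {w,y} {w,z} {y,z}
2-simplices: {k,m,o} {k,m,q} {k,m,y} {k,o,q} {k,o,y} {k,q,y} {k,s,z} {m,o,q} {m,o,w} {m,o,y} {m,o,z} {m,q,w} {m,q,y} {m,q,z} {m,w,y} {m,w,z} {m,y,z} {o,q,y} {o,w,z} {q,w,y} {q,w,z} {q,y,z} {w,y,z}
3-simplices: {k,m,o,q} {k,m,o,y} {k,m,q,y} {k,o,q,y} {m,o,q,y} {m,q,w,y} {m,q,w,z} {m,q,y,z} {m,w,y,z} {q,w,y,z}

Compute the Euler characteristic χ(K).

χ(K)=-4

n_0=8 n_1=25 n_2=23 n_3=10
χ=+8−25+23−10=-4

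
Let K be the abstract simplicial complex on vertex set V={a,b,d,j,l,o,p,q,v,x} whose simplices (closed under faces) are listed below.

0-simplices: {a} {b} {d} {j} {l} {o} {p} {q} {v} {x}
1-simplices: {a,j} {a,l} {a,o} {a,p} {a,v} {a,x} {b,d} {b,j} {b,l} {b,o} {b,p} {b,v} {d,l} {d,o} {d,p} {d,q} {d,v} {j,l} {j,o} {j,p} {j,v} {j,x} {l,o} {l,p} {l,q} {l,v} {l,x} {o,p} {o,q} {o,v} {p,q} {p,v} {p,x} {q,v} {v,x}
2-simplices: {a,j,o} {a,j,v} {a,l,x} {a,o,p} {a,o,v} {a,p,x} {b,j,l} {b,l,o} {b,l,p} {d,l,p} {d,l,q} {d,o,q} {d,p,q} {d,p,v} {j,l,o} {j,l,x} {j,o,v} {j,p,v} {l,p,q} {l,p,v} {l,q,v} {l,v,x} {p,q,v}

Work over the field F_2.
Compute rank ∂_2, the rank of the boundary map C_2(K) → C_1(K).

n_0=10 n_1=35 n_2=23  [Z2]
∂1: piv[aj,al,ao,ap,av,ax,bd,bj,dq] rk=9  ker:bl,bo,bp,bv,dl,do,dp,dv,jl,jo,jp,jv,jx,lo,lp,lq,lv,lx,op,oq,ov,pq,pv,px,qv,vx
∂2: piv[ajo,ajv,alx,aop,aov,apx,bjl,blo,blp,dlp,dlq,doq,dpq,dpv,jlo,jlx,jpv,lpv,lqv,lvx] rk=20  ker:jov,lpq,pqv
rk∂_2=20

rank∂_2=20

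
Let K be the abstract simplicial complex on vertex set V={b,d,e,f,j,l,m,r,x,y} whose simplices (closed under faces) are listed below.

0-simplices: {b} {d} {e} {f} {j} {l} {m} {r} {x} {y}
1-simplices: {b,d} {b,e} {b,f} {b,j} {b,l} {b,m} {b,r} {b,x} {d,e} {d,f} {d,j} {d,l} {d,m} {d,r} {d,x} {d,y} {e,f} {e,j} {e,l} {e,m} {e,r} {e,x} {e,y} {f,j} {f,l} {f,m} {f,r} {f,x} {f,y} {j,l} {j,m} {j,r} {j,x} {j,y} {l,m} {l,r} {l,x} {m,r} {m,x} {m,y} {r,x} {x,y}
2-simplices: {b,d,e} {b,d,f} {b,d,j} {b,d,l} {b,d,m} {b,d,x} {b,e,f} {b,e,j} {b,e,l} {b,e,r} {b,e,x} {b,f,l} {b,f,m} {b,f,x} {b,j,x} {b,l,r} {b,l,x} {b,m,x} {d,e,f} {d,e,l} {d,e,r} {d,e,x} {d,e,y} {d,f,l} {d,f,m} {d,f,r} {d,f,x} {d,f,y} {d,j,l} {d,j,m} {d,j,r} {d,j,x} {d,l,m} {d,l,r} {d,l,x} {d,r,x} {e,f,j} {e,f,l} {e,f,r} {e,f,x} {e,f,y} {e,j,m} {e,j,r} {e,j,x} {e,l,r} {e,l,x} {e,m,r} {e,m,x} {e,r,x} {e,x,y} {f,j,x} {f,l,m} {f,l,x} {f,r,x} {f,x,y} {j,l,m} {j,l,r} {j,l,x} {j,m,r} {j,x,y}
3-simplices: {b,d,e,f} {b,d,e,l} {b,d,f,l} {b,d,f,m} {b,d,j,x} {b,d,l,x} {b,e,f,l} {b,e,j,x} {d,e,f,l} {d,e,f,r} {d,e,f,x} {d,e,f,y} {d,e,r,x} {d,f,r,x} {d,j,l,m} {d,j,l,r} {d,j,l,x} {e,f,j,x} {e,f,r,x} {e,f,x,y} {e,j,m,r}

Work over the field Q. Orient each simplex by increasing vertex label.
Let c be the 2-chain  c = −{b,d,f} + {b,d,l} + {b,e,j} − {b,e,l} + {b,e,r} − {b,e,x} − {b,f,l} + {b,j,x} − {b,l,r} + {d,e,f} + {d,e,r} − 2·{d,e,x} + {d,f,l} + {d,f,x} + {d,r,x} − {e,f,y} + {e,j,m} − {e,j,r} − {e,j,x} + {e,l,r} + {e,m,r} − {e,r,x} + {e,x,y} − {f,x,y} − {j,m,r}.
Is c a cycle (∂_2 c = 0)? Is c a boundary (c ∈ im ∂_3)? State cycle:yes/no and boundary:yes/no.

cycle:yes boundary:no

n_0=10 n_1=42 n_2=60 n_3=21  [Q]
∂1: piv[bd,be,bf,bj,bl,bm,br,bx,dy] rk=9  ker:de,df,dj,dl,dm,dr,dx,ef,ej,el,em,er,ex,ey,fj,fl,fm,fr,fx,fy,jl,jm,jr,jx,jy,lm,lr,lx,mr,mx,my,rx,xy
∂2: piv[bde,bdf,bdj,bdl,bdm,bdx,bef,bej,bel,ber,bex,bfl,bfm,bfx,bjx,blr,blx,bmx,der,dey,dfr,dfy,djl,djm,djr,dlm,drx,efj,ejm,emr,exy,jxy] rk=32  ker:def,del,dex,dfl,dfm,dfx,djx,dlr,dlx,efl,efr,efx,efy,ejr,ejx,elr,elx,emx,erx,fjx,flm,flx,frx,fxy,jlm,jlr,jlx,jmr
∂3: piv[bdef,bdel,bdfl,bdfm,bdjx,bdlx,befl,bejx,defr,defx,defy,derx,dfrx,djlm,djlr,djlx,efjx,efxy,ejmr] rk=19  ker:defl,efrx
∂2c = 0
c vs im∂3: residual ≠ 0 ⇒ not boundary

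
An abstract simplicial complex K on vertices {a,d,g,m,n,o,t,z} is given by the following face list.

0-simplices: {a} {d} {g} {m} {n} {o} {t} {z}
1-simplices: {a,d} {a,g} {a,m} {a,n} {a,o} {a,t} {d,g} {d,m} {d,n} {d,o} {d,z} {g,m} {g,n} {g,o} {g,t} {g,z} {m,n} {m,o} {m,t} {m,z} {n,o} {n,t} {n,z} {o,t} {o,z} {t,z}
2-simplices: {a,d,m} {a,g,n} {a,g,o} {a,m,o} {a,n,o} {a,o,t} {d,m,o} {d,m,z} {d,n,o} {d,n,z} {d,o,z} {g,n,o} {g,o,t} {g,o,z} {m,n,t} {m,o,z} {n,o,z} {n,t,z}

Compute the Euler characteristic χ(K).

χ(K)=0

n_0=8 n_1=26 n_2=18
χ=+8−26+18=0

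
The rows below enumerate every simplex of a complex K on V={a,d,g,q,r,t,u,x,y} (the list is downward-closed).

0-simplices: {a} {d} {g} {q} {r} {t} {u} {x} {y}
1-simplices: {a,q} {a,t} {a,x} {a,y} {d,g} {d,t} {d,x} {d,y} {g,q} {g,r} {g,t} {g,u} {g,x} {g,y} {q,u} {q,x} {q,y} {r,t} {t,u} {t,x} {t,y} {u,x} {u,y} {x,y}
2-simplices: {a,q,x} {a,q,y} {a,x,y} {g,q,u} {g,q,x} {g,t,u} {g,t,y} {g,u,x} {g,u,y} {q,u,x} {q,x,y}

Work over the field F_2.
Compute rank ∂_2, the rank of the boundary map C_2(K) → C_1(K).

rank∂_2=9

n_0=9 n_1=24 n_2=11  [Z2]
∂1: piv[aq,at,ax,ay,dg,dt,gr,gu] rk=8  ker:dx,dy,gq,gt,gx,gy,qu,qx,qy,rt,tu,tx,ty,ux,uy,xy
∂2: piv[aqx,aqy,axy,gqu,gqx,gtu,gty,gux,guy] rk=9  ker:qux,qxy
rk∂_2=9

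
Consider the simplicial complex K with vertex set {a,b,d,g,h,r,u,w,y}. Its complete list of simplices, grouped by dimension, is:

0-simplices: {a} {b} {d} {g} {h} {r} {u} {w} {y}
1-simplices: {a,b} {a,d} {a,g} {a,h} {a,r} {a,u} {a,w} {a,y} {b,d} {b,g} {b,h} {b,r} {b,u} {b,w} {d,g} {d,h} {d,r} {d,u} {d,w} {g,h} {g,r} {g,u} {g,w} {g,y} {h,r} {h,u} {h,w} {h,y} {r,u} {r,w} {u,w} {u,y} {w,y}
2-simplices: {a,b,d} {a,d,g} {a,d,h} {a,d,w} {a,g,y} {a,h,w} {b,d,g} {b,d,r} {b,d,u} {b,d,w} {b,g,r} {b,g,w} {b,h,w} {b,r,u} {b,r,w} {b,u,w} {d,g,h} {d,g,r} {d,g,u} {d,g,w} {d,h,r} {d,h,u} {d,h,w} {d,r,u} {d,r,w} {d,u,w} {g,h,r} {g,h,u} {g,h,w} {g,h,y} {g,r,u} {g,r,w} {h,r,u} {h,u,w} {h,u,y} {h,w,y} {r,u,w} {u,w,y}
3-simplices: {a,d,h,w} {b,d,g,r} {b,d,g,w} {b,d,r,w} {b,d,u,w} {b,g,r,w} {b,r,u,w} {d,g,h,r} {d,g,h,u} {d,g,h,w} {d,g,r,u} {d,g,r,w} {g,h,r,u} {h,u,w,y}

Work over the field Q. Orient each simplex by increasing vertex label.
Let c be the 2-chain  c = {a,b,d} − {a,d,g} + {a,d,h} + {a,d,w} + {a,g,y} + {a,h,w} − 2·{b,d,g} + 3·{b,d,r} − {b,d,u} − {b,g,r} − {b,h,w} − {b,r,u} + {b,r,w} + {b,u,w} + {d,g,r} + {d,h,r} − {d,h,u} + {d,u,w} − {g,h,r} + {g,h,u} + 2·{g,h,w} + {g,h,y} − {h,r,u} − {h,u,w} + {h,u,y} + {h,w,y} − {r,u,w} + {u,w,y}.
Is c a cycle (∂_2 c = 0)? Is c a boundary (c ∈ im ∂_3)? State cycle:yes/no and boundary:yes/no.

cycle:no boundary:no

n_0=9 n_1=33 n_2=38 n_3=14  [Q]
∂1: piv[ab,ad,ag,ah,ar,au,aw,ay] rk=8  ker:bd,bg,bh,br,bu,bw,dg,dh,dr,du,dw,gh,gr,gu,gw,gy,hr,hu,hw,hy,ru,rw,uw,uy,wy
∂2: piv[abd,adg,adh,adw,agy,ahw,bdg,bdr,bdu,bdw,bgr,bgw,bhw,bru,brw,buw,dgh,dgu,dhr,dhu,ghy,huy,hwy] rk=23  ker:dgr,dgw,dhw,dru,drw,duw,ghr,ghu,ghw,gru,grw,hru,huw,ruw,uwy
∂3: piv[adhw,bdgr,bdgw,bdrw,bduw,bgrw,bruw,dghr,dghu,dghw,dgru,ghru,huwy] rk=13  ker:dgrw
∂2c = {a,b} + 2·{a,g} − 2·{a,w} − {a,y} + {b,d} + {b,g} − {b,h} − 2·{b,r} + 3·{b,u} − {b,w} − 2·{d,g} + {d,h} + {d,r} + {d,u} + 3·{g,h} + {g,r} − {g,u} − 2·{g,w} − {h,r} + {h,u} + 4·{h,w} − {h,y} − 3·{r,u} + 2·{r,w} + {u,w} + 2·{w,y}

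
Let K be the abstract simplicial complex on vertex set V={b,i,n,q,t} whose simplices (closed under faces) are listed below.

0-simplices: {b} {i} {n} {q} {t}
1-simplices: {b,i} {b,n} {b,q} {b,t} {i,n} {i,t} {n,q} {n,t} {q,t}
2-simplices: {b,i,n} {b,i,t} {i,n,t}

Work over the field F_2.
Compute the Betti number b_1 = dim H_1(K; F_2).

b_1=2

n_0=5 n_1=9 n_2=3  [Z2]
∂1: piv[bi,bn,bq,bt] rk=4  ker:in,it,nq,nt,qt
∂2: piv[bin,bit,int] rk=3
b_1=(9−4)−3=2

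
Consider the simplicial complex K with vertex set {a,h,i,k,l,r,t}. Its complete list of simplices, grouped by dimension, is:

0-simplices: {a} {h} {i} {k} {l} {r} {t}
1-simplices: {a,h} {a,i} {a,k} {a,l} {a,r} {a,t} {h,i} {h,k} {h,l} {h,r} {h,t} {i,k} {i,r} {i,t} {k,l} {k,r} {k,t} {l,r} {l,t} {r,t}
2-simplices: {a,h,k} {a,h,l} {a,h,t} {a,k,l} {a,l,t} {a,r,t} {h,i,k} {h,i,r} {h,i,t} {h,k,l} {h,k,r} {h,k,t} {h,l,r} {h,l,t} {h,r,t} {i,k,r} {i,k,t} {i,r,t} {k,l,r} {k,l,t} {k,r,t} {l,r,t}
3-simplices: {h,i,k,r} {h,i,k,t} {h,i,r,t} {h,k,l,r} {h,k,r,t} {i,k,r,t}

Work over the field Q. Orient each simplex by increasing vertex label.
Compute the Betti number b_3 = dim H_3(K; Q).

b_3=1

n_0=7 n_1=20 n_2=22 n_3=6  [Q]
∂1: piv[ah,ai,ak,al,ar,at] rk=6  ker:hi,hk,hl,hr,ht,ik,ir,it,kl,kr,kt,lr,lt,rt
∂2: piv[ahk,ahl,aht,akl,alt,art,hik,hir,hit,hkr,hkt,hlr,hrt] rk=13  ker:hkl,hlt,ikr,ikt,irt,klr,klt,krt,lrt
∂3: piv[hikr,hikt,hirt,hklr,hkrt] rk=5  ker:ikrt
b_3=(6−5)−0=1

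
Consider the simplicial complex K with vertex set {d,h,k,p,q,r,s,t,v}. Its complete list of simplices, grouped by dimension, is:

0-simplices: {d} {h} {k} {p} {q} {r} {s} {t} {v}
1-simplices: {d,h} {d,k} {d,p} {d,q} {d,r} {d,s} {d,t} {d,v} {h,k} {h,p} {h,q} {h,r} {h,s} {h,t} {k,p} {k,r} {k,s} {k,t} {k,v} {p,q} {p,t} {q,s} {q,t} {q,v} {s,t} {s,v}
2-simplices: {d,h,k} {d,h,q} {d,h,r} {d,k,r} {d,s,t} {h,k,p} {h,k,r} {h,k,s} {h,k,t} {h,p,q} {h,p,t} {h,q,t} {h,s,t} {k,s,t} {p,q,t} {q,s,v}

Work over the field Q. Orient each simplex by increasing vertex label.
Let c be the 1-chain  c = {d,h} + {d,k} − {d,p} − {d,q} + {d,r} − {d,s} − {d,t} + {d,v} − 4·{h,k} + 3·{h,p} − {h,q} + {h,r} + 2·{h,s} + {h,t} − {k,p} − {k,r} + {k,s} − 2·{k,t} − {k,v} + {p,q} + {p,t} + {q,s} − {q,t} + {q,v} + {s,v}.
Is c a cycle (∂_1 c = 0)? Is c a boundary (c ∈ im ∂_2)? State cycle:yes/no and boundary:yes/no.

n_0=9 n_1=26 n_2=16  [Q]
∂1: piv[dh,dk,dp,dq,dr,ds,dt,dv] rk=8  ker:hk,hp,hq,hr,hs,ht,kp,kr,ks,kt,kv,pq,pt,qs,qt,qv,st,sv
∂2: piv[dhk,dhq,dhr,dkr,dst,hkp,hks,hkt,hpq,hpt,hqt,hst,qsv] rk=13  ker:hkr,kst,pqt
∂1c = −{h} + {k} − {p} − 2·{q} + {r} + 2·{s} − 2·{t} + 2·{v}

cycle:no boundary:no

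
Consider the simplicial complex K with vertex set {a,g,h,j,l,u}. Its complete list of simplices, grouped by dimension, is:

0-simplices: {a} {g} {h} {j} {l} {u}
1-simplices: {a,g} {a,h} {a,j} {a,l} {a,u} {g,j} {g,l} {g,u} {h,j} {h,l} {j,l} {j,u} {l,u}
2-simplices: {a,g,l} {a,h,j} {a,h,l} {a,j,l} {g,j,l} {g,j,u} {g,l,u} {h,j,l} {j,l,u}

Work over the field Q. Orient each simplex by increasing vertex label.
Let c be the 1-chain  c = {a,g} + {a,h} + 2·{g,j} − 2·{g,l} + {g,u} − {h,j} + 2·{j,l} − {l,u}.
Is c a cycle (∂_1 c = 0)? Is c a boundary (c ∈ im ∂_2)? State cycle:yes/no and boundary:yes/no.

cycle:no boundary:no

n_0=6 n_1=13 n_2=9  [Q]
∂1: piv[ag,ah,aj,al,au] rk=5  ker:gj,gl,gu,hj,hl,jl,ju,lu
∂2: piv[agl,ahj,ahl,ajl,gjl,gju,glu] rk=7  ker:hjl,jlu
∂1c = −2·{a} + 2·{h} − {j} + {l}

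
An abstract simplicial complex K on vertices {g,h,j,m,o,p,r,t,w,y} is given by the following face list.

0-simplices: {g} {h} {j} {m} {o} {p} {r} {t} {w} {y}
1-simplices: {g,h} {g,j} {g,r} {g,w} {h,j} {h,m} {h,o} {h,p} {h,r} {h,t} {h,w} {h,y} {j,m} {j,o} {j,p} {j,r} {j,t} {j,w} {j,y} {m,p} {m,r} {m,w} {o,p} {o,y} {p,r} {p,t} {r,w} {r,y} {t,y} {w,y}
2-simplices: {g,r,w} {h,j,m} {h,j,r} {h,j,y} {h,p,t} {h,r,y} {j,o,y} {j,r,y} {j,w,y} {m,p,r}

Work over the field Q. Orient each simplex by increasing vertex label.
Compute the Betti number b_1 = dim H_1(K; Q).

b_1=12

n_0=10 n_1=30 n_2=10  [Q]
∂1: piv[gh,gj,gr,gw,hm,ho,hp,ht,hy] rk=9  ker:hj,hr,hw,jm,jo,jp,jr,jt,jw,jy,mp,mr,mw,op,oy,pr,pt,rw,ry,ty,wy
∂2: piv[grw,hjm,hjr,hjy,hpt,hry,joy,jwy,mpr] rk=9  ker:jry
b_1=(30−9)−9=12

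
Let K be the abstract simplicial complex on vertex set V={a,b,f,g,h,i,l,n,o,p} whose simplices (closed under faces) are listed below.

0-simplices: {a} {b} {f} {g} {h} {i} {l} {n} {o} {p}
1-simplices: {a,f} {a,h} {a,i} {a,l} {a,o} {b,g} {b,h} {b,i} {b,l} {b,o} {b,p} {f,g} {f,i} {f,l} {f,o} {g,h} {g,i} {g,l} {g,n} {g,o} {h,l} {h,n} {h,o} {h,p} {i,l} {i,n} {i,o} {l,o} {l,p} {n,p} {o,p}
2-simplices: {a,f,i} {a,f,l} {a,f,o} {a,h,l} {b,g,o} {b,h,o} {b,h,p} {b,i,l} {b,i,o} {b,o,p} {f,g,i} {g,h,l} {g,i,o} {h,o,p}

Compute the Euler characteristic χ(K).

χ(K)=-7

n_0=10 n_1=31 n_2=14
χ=+10−31+14=-7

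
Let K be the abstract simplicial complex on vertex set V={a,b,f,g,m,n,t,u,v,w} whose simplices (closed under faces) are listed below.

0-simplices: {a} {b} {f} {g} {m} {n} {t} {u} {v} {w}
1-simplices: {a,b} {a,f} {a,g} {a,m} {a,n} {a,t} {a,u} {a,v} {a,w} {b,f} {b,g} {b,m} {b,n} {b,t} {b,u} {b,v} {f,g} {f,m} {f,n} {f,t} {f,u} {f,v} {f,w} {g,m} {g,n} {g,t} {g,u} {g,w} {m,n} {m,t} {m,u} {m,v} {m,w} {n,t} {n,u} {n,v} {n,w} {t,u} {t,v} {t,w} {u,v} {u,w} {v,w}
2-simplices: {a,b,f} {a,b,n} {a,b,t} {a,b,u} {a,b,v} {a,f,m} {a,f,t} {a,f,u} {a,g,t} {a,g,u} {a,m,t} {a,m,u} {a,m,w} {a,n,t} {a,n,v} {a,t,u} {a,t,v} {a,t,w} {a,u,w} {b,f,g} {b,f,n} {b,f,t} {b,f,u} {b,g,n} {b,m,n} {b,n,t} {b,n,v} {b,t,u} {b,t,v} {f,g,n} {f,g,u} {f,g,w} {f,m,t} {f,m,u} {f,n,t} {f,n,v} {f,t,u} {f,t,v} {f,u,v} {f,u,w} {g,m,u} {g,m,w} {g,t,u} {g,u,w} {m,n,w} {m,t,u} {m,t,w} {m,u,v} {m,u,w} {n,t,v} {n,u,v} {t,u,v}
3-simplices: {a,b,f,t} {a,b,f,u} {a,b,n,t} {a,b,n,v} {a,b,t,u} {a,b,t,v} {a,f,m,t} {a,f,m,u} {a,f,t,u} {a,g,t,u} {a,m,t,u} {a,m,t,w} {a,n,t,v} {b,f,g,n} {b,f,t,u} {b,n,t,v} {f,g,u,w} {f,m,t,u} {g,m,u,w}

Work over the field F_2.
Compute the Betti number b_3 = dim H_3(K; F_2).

b_3=3

n_0=10 n_1=43 n_2=52 n_3=19  [Z2]
∂1: piv[ab,af,ag,am,an,at,au,av,aw] rk=9  ker:bf,bg,bm,bn,bt,bu,bv,fg,fm,fn,ft,fu,fv,fw,gm,gn,gt,gu,gw,mn,mt,mu,mv,mw,nt,nu,nv,nw,tu,tv,tw,uv,uw,vw
∂2: piv[abf,abn,abt,abu,abv,afm,aft,afu,agt,agu,amt,amu,amw,ant,anv,atu,atv,atw,auw,bfg,bfn,bgn,bmn,fgu,fgw,fnv,fuv,fuw,gmu,mnw,muv,nuv] rk=32  ker:bft,bfu,bnt,bnv,btu,btv,fgn,fmt,fmu,fnt,ftu,ftv,gmw,gtu,guw,mtu,mtw,muw,ntv,tuv
∂3: piv[abft,abfu,abnt,abnv,abtu,abtv,afmt,afmu,aftu,agtu,amtu,amtw,antv,bfgn,fguw,gmuw] rk=16  ker:bftu,bntv,fmtu
b_3=(19−16)−0=3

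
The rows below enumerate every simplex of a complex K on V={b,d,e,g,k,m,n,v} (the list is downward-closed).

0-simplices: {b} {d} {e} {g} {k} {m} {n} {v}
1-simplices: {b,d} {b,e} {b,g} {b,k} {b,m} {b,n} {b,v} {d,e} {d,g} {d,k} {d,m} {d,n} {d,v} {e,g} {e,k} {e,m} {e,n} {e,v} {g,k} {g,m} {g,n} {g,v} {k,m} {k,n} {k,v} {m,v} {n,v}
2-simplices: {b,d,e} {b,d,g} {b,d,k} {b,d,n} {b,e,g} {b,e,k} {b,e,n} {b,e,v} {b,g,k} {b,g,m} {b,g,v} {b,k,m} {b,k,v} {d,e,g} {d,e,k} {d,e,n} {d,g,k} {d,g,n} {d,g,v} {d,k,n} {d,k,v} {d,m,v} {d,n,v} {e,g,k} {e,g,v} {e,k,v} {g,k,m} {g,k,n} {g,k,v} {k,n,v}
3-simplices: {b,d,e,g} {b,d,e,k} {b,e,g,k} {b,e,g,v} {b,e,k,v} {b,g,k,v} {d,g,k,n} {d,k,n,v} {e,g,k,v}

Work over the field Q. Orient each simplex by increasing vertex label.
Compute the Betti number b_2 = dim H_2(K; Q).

n_0=8 n_1=27 n_2=30 n_3=9  [Q]
∂1: piv[bd,be,bg,bk,bm,bn,bv] rk=7  ker:de,dg,dk,dm,dn,dv,eg,ek,em,en,ev,gk,gm,gn,gv,km,kn,kv,mv,nv
∂2: piv[bde,bdg,bdk,bdn,beg,bek,ben,bev,bgk,bgm,bgv,bkm,bkv,dgn,dgv,dkn,dmv,dnv] rk=18  ker:deg,dek,den,dgk,dkv,egk,egv,ekv,gkm,gkn,gkv,knv
∂3: piv[bdeg,bdek,begk,begv,bekv,bgkv,dgkn,dknv] rk=8  ker:egkv
b_2=(30−18)−8=4

b_2=4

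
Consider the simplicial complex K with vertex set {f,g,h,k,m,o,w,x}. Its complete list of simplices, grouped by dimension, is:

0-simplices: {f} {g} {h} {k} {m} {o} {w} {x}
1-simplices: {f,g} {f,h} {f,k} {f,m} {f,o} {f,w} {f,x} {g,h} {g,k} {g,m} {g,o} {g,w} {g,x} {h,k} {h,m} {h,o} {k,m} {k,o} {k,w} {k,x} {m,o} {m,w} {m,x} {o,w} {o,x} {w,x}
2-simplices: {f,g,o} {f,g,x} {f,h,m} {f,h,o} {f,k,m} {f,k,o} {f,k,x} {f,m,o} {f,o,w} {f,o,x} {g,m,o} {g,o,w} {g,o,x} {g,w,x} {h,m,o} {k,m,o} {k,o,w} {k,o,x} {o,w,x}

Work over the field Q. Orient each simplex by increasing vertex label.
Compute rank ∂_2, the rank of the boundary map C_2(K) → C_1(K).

rank∂_2=14

n_0=8 n_1=26 n_2=19  [Q]
∂1: piv[fg,fh,fk,fm,fo,fw,fx] rk=7  ker:gh,gk,gm,go,gw,gx,hk,hm,ho,km,ko,kw,kx,mo,mw,mx,ow,ox,wx
∂2: piv[fgo,fgx,fhm,fho,fkm,fko,fkx,fmo,fow,fox,gmo,gow,gwx,kow] rk=14  ker:gox,hmo,kmo,kox,owx
rk∂_2=14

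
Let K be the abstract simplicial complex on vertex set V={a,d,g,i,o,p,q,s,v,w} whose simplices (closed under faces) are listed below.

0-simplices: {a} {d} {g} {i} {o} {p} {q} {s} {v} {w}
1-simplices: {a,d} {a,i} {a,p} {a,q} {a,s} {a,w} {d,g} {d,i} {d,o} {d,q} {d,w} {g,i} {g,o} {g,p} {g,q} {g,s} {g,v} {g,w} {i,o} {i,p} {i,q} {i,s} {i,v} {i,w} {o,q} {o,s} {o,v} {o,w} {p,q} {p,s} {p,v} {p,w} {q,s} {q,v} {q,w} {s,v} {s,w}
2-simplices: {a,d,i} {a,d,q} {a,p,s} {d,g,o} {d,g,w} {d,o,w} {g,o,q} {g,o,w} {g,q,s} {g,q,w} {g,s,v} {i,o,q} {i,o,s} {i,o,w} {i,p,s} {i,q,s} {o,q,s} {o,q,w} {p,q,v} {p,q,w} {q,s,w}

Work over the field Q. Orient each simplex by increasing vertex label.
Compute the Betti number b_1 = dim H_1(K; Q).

b_1=10

n_0=10 n_1=37 n_2=21  [Q]
∂1: piv[ad,ai,ap,aq,as,aw,dg,do,gv] rk=9  ker:di,dq,dw,gi,go,gp,gq,gs,gw,io,ip,iq,is,iv,iw,oq,os,ov,ow,pq,ps,pv,pw,qs,qv,qw,sv,sw
∂2: piv[adi,adq,aps,dgo,dgw,dow,goq,gqs,gqw,gsv,ioq,ios,iow,ips,iqs,pqv,pqw,qsw] rk=18  ker:gow,oqs,oqw
b_1=(37−9)−18=10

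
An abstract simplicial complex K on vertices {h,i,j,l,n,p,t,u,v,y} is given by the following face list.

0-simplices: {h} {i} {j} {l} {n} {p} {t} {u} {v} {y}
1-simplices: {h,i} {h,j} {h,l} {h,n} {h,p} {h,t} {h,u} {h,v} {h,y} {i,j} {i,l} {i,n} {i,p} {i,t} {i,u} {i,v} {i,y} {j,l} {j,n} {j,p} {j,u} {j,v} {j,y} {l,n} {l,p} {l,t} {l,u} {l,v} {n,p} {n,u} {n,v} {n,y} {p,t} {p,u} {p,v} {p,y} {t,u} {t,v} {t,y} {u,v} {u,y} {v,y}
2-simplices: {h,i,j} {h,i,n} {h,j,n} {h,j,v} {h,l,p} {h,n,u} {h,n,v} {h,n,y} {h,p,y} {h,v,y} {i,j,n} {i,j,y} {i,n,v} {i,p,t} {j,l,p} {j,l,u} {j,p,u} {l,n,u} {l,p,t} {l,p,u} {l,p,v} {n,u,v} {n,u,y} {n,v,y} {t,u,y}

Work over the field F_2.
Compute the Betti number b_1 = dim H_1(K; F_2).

b_1=11

n_0=10 n_1=42 n_2=25  [Z2]
∂1: piv[hi,hj,hl,hn,hp,ht,hu,hv,hy] rk=9  ker:ij,il,in,ip,it,iu,iv,iy,jl,jn,jp,ju,jv,jy,ln,lp,lt,lu,lv,np,nu,nv,ny,pt,pu,pv,py,tu,tv,ty,uv,uy,vy
∂2: piv[hij,hin,hjn,hjv,hlp,hnu,hnv,hny,hpy,hvy,ijy,inv,ipt,jlp,jlu,jpu,lnu,lpt,lpv,nuv,nuy,tuy] rk=22  ker:ijn,lpu,nvy
b_1=(42−9)−22=11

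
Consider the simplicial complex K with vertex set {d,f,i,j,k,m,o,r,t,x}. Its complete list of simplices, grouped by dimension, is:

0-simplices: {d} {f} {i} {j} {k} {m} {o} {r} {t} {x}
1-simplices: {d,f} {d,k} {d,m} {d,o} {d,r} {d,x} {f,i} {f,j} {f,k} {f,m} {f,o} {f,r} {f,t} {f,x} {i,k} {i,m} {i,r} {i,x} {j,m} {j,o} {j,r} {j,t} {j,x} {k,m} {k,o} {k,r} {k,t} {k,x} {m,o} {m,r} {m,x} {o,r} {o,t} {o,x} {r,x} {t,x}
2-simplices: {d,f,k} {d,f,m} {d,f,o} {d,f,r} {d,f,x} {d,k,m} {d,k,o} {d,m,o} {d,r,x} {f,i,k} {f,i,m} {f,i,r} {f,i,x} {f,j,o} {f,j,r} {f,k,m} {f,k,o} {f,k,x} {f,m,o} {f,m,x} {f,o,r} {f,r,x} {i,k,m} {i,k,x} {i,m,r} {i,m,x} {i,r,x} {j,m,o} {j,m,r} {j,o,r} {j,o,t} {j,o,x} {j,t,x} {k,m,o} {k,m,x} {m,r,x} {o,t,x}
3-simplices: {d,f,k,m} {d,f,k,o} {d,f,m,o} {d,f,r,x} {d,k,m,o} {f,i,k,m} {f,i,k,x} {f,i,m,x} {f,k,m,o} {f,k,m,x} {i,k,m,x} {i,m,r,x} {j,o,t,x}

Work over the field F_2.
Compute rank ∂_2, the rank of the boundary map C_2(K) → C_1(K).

rank∂_2=23

n_0=10 n_1=36 n_2=37 n_3=13  [Z2]
∂1: piv[df,dk,dm,do,dr,dx,fi,fj,ft] rk=9  ker:fk,fm,fo,fr,fx,ik,im,ir,ix,jm,jo,jr,jt,jx,km,ko,kr,kt,kx,mo,mr,mx,or,ot,ox,rx,tx
∂2: piv[dfk,dfm,dfo,dfr,dfx,dkm,dko,dmo,drx,fik,fim,fir,fix,fjo,fjr,fkx,fmx,for,imr,jmo,jot,jox,jtx] rk=23  ker:fkm,fko,fmo,frx,ikm,ikx,imx,irx,jmr,jor,kmo,kmx,mrx,otx
∂3: piv[dfkm,dfko,dfmo,dfrx,dkmo,fikm,fikx,fimx,fkmx,imrx,jotx] rk=11  ker:fkmo,ikmx
rk∂_2=23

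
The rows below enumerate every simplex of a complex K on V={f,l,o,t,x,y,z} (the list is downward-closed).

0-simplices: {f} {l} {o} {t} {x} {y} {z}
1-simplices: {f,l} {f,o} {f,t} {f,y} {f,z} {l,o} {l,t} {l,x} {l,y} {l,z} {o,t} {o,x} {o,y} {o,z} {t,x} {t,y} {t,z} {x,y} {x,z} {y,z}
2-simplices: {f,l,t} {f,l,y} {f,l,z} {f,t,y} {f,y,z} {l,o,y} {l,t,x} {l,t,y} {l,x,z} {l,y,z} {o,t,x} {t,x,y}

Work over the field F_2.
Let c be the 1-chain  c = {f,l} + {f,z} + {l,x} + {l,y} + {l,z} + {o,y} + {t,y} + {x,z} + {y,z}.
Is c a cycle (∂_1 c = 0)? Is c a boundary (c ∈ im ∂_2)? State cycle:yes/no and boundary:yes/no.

n_0=7 n_1=20 n_2=12  [Z2]
∂1: piv[fl,fo,ft,fy,fz,lx] rk=6  ker:lo,lt,ly,lz,ot,ox,oy,oz,tx,ty,tz,xy,xz,yz
∂2: piv[flt,fly,flz,fty,fyz,loy,ltx,lxz,otx,txy] rk=10  ker:lty,lyz
∂1c = {o} + {t}

cycle:no boundary:no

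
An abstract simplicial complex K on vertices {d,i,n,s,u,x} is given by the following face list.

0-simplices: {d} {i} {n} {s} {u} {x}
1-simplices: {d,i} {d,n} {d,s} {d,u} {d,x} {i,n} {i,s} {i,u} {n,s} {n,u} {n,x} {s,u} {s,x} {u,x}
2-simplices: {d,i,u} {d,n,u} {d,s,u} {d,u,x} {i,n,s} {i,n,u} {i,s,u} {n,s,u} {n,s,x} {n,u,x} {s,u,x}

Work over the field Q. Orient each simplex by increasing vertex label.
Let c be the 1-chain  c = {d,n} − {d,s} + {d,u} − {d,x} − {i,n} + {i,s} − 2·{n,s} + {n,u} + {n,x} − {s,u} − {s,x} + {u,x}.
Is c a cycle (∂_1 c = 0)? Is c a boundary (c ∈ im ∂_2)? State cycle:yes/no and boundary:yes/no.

n_0=6 n_1=14 n_2=11  [Q]
∂1: piv[di,dn,ds,du,dx] rk=5  ker:in,is,iu,ns,nu,nx,su,sx,ux
∂2: piv[diu,dnu,dsu,dux,ins,inu,isu,nsx,nux] rk=9  ker:nsu,sux
∂1c = 0
c vs im∂2: reduces to 0 ⇒ boundary

cycle:yes boundary:yes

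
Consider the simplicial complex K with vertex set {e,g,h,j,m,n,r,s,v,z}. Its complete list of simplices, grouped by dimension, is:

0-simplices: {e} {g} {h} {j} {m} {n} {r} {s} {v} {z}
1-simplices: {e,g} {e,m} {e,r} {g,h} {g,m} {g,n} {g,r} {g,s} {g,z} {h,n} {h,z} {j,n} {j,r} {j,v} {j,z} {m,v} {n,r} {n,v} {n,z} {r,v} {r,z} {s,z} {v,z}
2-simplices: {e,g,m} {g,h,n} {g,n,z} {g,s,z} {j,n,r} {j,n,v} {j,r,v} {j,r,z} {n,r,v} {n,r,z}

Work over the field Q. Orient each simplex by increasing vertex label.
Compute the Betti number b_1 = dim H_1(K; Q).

n_0=10 n_1=23 n_2=10  [Q]
∂1: piv[eg,em,er,gh,gn,gs,gz,jn,jv] rk=9  ker:gm,gr,hn,hz,jr,jz,mv,nr,nv,nz,rv,rz,sz,vz
∂2: piv[egm,ghn,gnz,gsz,jnr,jnv,jrv,jrz,nrz] rk=9  ker:nrv
b_1=(23−9)−9=5

b_1=5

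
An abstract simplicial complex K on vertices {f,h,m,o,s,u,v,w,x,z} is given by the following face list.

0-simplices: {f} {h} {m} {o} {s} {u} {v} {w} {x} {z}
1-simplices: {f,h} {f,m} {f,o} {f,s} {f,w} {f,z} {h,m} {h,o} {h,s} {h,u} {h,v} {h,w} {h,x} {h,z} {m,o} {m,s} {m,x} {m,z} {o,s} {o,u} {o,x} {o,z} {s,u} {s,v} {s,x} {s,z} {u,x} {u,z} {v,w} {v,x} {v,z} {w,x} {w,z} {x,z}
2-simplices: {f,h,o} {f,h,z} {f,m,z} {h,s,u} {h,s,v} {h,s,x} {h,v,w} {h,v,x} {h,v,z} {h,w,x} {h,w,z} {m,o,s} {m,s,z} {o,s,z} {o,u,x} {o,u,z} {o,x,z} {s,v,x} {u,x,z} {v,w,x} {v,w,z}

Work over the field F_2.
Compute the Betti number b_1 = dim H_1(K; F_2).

b_1=8

n_0=10 n_1=34 n_2=21  [Z2]
∂1: piv[fh,fm,fo,fs,fw,fz,hu,hv,hx] rk=9  ker:hm,ho,hs,hw,hz,mo,ms,mx,mz,os,ou,ox,oz,su,sv,sx,sz,ux,uz,vw,vx,vz,wx,wz,xz
∂2: piv[fho,fhz,fmz,hsu,hsv,hsx,hvw,hvx,hvz,hwx,hwz,mos,msz,osz,oux,ouz,oxz] rk=17  ker:svx,uxz,vwx,vwz
b_1=(34−9)−17=8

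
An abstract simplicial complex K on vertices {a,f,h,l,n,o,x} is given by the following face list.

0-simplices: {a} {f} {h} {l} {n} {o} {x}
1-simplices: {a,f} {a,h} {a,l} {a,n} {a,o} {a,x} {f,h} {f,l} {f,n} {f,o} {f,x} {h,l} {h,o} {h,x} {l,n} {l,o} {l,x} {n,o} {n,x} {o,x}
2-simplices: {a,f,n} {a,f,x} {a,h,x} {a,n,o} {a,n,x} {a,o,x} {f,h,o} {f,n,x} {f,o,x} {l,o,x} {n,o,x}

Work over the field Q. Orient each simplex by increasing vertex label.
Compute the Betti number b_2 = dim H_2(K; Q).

n_0=7 n_1=20 n_2=11  [Q]
∂1: piv[af,ah,al,an,ao,ax] rk=6  ker:fh,fl,fn,fo,fx,hl,ho,hx,ln,lo,lx,no,nx,ox
∂2: piv[afn,afx,ahx,ano,anx,aox,fho,fox,lox] rk=9  ker:fnx,nox
b_2=(11−9)−0=2

b_2=2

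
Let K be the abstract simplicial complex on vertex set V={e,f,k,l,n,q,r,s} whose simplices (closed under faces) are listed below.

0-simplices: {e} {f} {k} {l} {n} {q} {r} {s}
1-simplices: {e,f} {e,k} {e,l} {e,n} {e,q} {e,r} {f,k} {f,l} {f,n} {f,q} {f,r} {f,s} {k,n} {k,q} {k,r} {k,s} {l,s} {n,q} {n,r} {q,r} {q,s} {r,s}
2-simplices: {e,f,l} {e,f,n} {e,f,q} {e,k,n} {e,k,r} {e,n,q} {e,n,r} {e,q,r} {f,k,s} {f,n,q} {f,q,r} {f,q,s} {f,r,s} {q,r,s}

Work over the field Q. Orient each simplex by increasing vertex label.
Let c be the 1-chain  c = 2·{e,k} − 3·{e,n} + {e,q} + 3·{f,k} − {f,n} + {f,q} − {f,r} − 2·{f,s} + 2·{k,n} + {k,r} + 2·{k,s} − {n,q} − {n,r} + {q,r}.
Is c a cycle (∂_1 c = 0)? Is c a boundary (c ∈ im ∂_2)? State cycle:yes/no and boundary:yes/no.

cycle:yes boundary:no

n_0=8 n_1=22 n_2=14  [Q]
∂1: piv[ef,ek,el,en,eq,er,fs] rk=7  ker:fk,fl,fn,fq,fr,kn,kq,kr,ks,ls,nq,nr,qr,qs,rs
∂2: piv[efl,efn,efq,ekn,ekr,enq,enr,eqr,fks,fqr,fqs,frs] rk=12  ker:fnq,qrs
∂1c = 0
c vs im∂2: residual ≠ 0 ⇒ not boundary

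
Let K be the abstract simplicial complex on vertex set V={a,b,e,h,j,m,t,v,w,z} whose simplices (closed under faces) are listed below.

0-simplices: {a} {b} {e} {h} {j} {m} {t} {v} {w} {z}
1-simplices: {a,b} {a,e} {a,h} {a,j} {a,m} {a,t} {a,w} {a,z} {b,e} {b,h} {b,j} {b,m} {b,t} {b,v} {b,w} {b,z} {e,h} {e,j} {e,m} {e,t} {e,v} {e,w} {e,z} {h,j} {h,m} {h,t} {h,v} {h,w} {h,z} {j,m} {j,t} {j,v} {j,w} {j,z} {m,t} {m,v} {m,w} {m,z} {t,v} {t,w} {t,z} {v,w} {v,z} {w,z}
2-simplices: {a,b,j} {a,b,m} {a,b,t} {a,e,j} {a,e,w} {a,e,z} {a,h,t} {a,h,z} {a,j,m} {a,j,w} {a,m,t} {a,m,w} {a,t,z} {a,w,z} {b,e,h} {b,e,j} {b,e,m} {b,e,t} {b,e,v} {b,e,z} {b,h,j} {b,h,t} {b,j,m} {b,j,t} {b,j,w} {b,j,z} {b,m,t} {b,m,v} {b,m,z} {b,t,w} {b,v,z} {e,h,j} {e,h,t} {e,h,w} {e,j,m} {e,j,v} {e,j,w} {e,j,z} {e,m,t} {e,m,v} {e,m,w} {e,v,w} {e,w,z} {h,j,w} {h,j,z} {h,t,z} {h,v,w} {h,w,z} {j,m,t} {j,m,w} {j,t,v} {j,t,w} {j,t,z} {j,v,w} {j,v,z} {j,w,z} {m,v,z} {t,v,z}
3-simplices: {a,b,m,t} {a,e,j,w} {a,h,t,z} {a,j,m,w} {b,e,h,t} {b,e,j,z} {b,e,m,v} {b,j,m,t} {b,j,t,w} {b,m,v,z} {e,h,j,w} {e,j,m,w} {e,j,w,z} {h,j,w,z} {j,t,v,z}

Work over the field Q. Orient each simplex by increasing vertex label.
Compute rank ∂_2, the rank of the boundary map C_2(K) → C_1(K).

n_0=10 n_1=44 n_2=58 n_3=15  [Q]
∂1: piv[ab,ae,ah,aj,am,at,aw,az,bv] rk=9  ker:be,bh,bj,bm,bt,bw,bz,eh,ej,em,et,ev,ew,ez,hj,hm,ht,hv,hw,hz,jm,jt,jv,jw,jz,mt,mv,mw,mz,tv,tw,tz,vw,vz,wz
∂2: piv[abj,abm,abt,aej,aew,aez,aht,ahz,ajm,ajw,amt,amw,atz,awz,beh,bej,bem,bet,bev,bez,bhj,bht,bjt,bjw,bjz,bmv,bmz,btw,bvz,ehw,ejv,evw,hvw,jtv] rk=34  ker:bjm,bmt,ehj,eht,ejm,ejw,ejz,emt,emv,emw,ewz,hjw,hjz,htz,hwz,jmt,jmw,jtw,jtz,jvw,jvz,jwz,mvz,tvz
∂3: piv[abmt,aejw,ahtz,ajmw,beht,bejz,bemv,bjmt,bjtw,bmvz,ehjw,ejmw,ejwz,hjwz,jtvz] rk=15
rk∂_2=34

rank∂_2=34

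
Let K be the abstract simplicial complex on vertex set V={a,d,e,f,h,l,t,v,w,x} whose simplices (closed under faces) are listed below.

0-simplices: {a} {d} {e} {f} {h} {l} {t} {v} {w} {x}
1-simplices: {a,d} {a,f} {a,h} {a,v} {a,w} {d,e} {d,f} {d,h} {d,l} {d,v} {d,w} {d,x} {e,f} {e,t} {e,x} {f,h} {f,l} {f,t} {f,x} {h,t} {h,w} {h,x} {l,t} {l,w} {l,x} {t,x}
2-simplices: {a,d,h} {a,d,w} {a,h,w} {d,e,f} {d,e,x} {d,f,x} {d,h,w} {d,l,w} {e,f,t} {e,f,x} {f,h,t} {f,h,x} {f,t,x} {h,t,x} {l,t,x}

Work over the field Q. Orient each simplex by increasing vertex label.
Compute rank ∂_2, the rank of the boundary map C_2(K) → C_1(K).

rank∂_2=12

n_0=10 n_1=26 n_2=15  [Q]
∂1: piv[ad,af,ah,av,aw,de,dl,dx,et] rk=9  ker:df,dh,dv,dw,ef,ex,fh,fl,ft,fx,ht,hw,hx,lt,lw,lx,tx
∂2: piv[adh,adw,ahw,def,dex,dfx,dlw,eft,fht,fhx,ftx,ltx] rk=12  ker:dhw,efx,htx
rk∂_2=12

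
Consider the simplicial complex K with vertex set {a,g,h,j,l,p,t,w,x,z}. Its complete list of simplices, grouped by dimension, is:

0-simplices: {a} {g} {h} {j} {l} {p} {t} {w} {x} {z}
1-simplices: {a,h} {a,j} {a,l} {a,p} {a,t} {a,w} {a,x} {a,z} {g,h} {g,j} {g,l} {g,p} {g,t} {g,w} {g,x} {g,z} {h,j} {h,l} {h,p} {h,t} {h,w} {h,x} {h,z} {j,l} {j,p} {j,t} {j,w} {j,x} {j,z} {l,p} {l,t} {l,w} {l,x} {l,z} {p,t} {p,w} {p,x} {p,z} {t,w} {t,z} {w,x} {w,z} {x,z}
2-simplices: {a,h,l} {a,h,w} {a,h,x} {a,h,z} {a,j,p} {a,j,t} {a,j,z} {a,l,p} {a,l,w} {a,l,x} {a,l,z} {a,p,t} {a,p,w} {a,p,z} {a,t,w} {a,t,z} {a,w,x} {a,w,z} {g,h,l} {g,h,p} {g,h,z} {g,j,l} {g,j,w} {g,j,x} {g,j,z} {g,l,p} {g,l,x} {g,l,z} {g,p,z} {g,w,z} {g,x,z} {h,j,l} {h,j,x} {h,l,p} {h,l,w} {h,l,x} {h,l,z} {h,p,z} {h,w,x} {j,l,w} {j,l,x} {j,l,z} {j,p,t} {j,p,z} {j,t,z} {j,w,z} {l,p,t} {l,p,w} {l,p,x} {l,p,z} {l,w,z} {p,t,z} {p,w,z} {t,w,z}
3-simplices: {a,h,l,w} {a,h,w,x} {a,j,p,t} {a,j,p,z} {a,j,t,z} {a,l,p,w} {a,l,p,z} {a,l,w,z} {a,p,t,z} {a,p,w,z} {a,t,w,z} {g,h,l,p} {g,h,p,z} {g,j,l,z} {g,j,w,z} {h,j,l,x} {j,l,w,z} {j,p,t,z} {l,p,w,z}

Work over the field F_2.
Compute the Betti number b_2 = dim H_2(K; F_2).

n_0=10 n_1=43 n_2=54 n_3=19  [Z2]
∂1: piv[ah,aj,al,ap,at,aw,ax,az,gh] rk=9  ker:gj,gl,gp,gt,gw,gx,gz,hj,hl,hp,ht,hw,hx,hz,jl,jp,jt,jw,jx,jz,lp,lt,lw,lx,lz,pt,pw,px,pz,tw,tz,wx,wz,xz
∂2: piv[ahl,ahw,ahx,ahz,ajp,ajt,ajz,alp,alw,alx,alz,apt,apw,apz,atw,atz,awx,awz,ghl,ghp,ghz,gjl,gjw,gjx,gjz,glp,glx,gwz,gxz,hjl,lpt,lpx] rk=32  ker:glz,gpz,hjx,hlp,hlw,hlx,hlz,hpz,hwx,jlw,jlx,jlz,jpt,jpz,jtz,jwz,lpw,lpz,lwz,ptz,pwz,twz
∂3: piv[ahlw,ahwx,ajpt,ajpz,ajtz,alpw,alpz,alwz,aptz,apwz,atwz,ghlp,ghpz,gjlz,gjwz,hjlx,jlwz] rk=17  ker:jptz,lpwz
b_2=(54−32)−17=5

b_2=5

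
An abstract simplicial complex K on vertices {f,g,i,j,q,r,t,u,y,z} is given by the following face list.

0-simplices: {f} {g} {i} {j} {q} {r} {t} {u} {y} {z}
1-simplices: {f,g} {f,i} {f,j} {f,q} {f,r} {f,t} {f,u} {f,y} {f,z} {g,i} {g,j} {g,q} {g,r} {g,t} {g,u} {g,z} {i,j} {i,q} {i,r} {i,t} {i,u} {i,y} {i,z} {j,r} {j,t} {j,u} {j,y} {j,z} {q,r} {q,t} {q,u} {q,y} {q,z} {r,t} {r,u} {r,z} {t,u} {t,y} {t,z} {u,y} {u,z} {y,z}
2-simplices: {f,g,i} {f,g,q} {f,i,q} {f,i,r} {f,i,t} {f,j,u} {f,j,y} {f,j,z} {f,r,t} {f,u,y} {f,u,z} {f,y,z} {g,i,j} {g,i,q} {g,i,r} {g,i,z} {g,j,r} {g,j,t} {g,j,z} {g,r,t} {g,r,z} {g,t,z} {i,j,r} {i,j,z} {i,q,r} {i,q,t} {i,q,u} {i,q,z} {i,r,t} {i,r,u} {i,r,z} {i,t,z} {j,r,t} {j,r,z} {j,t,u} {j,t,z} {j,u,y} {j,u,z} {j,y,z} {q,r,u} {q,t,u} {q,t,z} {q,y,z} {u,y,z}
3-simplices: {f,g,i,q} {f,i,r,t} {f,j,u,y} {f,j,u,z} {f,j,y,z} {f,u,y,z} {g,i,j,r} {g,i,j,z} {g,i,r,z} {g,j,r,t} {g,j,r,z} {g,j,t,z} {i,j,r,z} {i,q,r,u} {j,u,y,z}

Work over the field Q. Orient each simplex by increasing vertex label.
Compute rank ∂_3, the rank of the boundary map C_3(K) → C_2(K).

n_0=10 n_1=42 n_2=44 n_3=15  [Q]
∂1: piv[fg,fi,fj,fq,fr,ft,fu,fy,fz] rk=9  ker:gi,gj,gq,gr,gt,gu,gz,ij,iq,ir,it,iu,iy,iz,jr,jt,ju,jy,jz,qr,qt,qu,qy,qz,rt,ru,rz,tu,ty,tz,uy,uz,yz
∂2: piv[fgi,fgq,fiq,fir,fit,fju,fjy,fjz,frt,fuy,fuz,fyz,gij,gir,giz,gjr,gjt,gjz,grt,grz,gtz,iqr,iqt,iqu,iqz,iru,jtu,qtu,qyz] rk=29  ker:giq,ijr,ijz,irt,irz,itz,jrt,jrz,jtz,juy,juz,jyz,qru,qtz,uyz
∂3: piv[fgiq,firt,fjuy,fjuz,fjyz,fuyz,gijr,gijz,girz,gjrt,gjrz,gjtz,iqru] rk=13  ker:ijrz,juyz
rk∂_3=13

rank∂_3=13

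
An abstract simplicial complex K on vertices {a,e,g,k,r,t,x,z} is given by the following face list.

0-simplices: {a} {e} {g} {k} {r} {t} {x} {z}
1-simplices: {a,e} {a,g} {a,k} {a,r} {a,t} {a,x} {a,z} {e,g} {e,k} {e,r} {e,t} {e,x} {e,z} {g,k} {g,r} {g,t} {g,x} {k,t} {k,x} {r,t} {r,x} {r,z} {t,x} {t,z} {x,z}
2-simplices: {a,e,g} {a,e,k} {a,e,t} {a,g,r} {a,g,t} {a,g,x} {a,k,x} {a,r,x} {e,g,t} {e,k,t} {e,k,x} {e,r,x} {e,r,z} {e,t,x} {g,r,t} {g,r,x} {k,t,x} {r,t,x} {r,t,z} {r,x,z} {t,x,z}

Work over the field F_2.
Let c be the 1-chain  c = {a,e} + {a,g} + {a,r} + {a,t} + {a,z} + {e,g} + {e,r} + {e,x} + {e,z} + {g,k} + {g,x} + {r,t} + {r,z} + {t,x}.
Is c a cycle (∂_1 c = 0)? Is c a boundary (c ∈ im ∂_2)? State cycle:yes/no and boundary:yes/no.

n_0=8 n_1=25 n_2=21  [Z2]
∂1: piv[ae,ag,ak,ar,at,ax,az] rk=7  ker:eg,ek,er,et,ex,ez,gk,gr,gt,gx,kt,kx,rt,rx,rz,tx,tz,xz
∂2: piv[aeg,aek,aet,agr,agt,agx,akx,arx,ekt,ekx,erx,erz,etx,grt,rtz,rxz] rk=16  ker:egt,grx,ktx,rtx,txz
∂1c = {a} + {e} + {k} + {t} + {x} + {z}

cycle:no boundary:no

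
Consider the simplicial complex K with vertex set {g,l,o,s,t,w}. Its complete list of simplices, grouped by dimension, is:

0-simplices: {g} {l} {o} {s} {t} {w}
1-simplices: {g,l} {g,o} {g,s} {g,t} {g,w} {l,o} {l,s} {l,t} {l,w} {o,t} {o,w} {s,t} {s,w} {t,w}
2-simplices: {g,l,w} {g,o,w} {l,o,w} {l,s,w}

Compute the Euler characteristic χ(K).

n_0=6 n_1=14 n_2=4
χ=+6−14+4=-4

χ(K)=-4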